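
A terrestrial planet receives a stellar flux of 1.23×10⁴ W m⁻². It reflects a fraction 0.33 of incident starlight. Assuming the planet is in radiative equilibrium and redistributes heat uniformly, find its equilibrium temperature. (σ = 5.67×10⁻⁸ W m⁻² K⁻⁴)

T_eq ≈ 437 K

Energy balance: absorbed = emitted ⇒ πR²·S(1−A) = 4πR²·σT_eq⁴, so T_eq⁴ = S(1−A)/(4σ).
T_eq = [1.23×10⁴ × 0.67 / (4 × 5.67×10⁻⁸)]^(1/4) = (3.63×10¹⁰)^(1/4) = 437 K.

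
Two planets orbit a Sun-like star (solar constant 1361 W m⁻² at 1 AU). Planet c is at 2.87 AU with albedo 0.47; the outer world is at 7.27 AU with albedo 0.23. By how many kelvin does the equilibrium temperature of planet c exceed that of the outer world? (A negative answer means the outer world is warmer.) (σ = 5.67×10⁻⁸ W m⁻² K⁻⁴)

T_eq = [S₀(1−A)/(4σd²)]^(1/4), so T ∝ (1−A)^(1/4) / √d.
T₁ = [1361×0.53/(4×5.67×10⁻⁸×2.87²)]^(1/4) = 140.18 K.
T₂ = [1361×0.77/(4×5.67×10⁻⁸×7.27²)]^(1/4) = 96.70 K.

ΔT ≈ 43.5 K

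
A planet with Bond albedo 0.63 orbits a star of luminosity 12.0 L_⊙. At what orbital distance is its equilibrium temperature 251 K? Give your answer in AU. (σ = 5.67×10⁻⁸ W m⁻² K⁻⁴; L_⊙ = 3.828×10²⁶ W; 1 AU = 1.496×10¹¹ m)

d ≈ 2.59 AU

L = 12.0 × 3.828×10²⁶ = 4.59×10²⁷ W.
From T_eq⁴ = L(1−A)/(16πσd²): d = √[L(1−A)/(16πσT_eq⁴)].
d = √[4.59×10²⁷ × 0.37 / (16π × 5.67×10⁻⁸ × (251)⁴)] = 3.88×10¹¹ m = 2.59 AU.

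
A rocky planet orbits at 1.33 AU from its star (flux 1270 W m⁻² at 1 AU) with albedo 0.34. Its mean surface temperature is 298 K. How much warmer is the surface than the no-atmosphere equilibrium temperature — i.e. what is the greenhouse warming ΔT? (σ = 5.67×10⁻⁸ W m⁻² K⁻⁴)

S = 1270/1.33² = 718.0 W m⁻².
T_eq = [S(1−A)/(4σ)]^(1/4) = [718.0×0.66/(4×5.67×10⁻⁸)]^(1/4) = 213.8 K.
ΔT = T_surf − T_eq = 298 − 213.8.

ΔT ≈ 84.2 K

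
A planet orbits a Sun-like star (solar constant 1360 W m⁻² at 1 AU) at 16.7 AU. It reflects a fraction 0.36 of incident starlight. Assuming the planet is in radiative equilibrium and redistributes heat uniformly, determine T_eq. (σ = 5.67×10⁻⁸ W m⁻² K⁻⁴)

T_eq ≈ 60.9 K

Flux at 16.7 AU: S = 1360/16.7² = 4.88 W m⁻².
Energy balance: absorbed = emitted ⇒ πR²·S(1−A) = 4πR²·σT_eq⁴, so T_eq⁴ = S(1−A)/(4σ).
T_eq = [4.88 × 0.64 / (4 × 5.67×10⁻⁸)]^(1/4) = (1.38×10⁷)^(1/4) = 60.9 K.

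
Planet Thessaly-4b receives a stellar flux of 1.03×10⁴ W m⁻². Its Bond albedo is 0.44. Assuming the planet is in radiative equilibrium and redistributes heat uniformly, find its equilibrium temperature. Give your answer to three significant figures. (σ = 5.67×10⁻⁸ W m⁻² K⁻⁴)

Energy balance: absorbed = emitted ⇒ πR²·S(1−A) = 4πR²·σT_eq⁴, so T_eq⁴ = S(1−A)/(4σ).
T_eq = [1.03×10⁴ × 0.56 / (4 × 5.67×10⁻⁸)]^(1/4) = (2.54×10¹⁰)^(1/4) = 399 K.

T_eq ≈ 399 K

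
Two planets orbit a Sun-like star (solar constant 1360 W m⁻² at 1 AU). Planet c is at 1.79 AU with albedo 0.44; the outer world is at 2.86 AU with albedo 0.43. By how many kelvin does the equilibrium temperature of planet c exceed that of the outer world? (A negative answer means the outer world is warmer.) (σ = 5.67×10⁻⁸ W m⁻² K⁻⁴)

ΔT ≈ 37.0 K

T_eq = [S₀(1−A)/(4σd²)]^(1/4), so T ∝ (1−A)^(1/4) / √d.
T₁ = [1360×0.56/(4×5.67×10⁻⁸×1.79²)]^(1/4) = 179.93 K.
T₂ = [1360×0.57/(4×5.67×10⁻⁸×2.86²)]^(1/4) = 142.97 K.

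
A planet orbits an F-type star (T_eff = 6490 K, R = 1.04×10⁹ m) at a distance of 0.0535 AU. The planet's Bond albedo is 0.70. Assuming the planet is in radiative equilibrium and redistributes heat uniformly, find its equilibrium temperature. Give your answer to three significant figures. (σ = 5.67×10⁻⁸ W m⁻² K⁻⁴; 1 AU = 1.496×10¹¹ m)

T_eq ≈ 1220 K

d = 0.0535 AU = 8.00×10⁹ m.
L = 4πR_⋆²σT_⋆⁴ = 4π(1.04×10⁹)² × 5.67×10⁻⁸ × (6490)⁴ = 1.37×10²⁷ W.
S = L/(4πd²) = 1.70×10⁶ W m⁻².
Energy balance: absorbed = emitted ⇒ πR²·S(1−A) = 4πR²·σT_eq⁴, so T_eq⁴ = S(1−A)/(4σ).
T_eq = [1.70×10⁶ × 0.30 / (4 × 5.67×10⁻⁸)]^(1/4) = (2.25×10¹²)^(1/4) = 1220 K.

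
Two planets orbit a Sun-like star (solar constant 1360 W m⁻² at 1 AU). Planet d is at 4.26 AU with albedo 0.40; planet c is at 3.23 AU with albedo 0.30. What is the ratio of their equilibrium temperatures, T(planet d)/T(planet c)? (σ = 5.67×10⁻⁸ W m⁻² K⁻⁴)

T₁/T₂ ≈ 0.838

T_eq = [S₀(1−A)/(4σd²)]^(1/4), so T ∝ (1−A)^(1/4) / √d.
T₁ = [1360×0.60/(4×5.67×10⁻⁸×4.26²)]^(1/4) = 118.66 K.
T₂ = [1360×0.70/(4×5.67×10⁻⁸×3.23²)]^(1/4) = 141.63 K.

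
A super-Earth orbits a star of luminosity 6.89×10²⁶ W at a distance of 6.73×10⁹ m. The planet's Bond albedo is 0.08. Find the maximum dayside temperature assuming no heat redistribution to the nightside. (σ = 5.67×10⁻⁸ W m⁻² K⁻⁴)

T_ss ≈ 2110 K

Flux: S = L/(4πd²) = 6.89×10²⁶/(4π×(6.73×10⁹)²) = 1.21×10⁶ W m⁻².
With no redistribution each surface element balances locally: S(1−A) = σT⁴.
T = [1.21×10⁶ × 0.92 / 5.67×10⁻⁸]^(1/4) = (1.96×10¹³)^(1/4) = 2110 K.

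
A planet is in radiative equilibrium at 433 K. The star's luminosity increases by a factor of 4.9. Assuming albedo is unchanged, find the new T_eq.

T_eq ∝ L^(1/4) · d^(−1/2).
T′ = 433 × 4.9^(1/4) = 644 K.

T_eq ≈ 644 K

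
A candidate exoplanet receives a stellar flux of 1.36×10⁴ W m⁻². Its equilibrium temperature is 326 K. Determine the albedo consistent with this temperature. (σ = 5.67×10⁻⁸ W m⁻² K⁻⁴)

From T_eq⁴ = S(1−A)/(4σ): 1−A = 4σT_eq⁴/S.
1−A = 4 × 5.67×10⁻⁸ × (326)⁴ / 1.36×10⁴ = 0.188.

A ≈ 0.81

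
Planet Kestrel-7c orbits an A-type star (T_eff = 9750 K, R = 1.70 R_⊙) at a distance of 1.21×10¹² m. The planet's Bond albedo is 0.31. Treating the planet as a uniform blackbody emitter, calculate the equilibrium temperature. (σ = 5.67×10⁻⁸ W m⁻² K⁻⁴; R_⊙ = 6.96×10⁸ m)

R_⋆ = 1.70 × 6.96×10⁸ = 1.18×10⁹ m.
L = 4πR_⋆²σT_⋆⁴ = 4π(1.18×10⁹)² × 5.67×10⁻⁸ × (9750)⁴ = 9.01×10²⁷ W.
S = L/(4πd²) = 490 W m⁻².
Energy balance: absorbed = emitted ⇒ πR²·S(1−A) = 4πR²·σT_eq⁴, so T_eq⁴ = S(1−A)/(4σ).
T_eq = [490 × 0.69 / (4 × 5.67×10⁻⁸)]^(1/4) = (1.49×10⁹)^(1/4) = 196 K.

T_eq ≈ 196 K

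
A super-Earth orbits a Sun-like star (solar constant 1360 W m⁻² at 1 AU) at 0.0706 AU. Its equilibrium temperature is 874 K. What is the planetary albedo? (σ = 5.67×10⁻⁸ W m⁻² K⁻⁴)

Flux at 0.0706 AU: S = 1360/0.0706² = 2.73×10⁵ W m⁻².
From T_eq⁴ = S(1−A)/(4σ): 1−A = 4σT_eq⁴/S.
1−A = 4 × 5.67×10⁻⁸ × (874)⁴ / 2.73×10⁵ = 0.485.

A ≈ 0.51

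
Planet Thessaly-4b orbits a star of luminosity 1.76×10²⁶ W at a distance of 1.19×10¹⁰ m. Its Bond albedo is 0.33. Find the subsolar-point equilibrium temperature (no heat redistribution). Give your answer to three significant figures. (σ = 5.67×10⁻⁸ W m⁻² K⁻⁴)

T_ss ≈ 1040 K

Flux: S = L/(4πd²) = 1.76×10²⁶/(4π×(1.19×10¹⁰)²) = 9.89×10⁴ W m⁻².
At the subsolar point the surface absorbs S(1−A) and emits σT⁴ per unit area — no factor of 4, since only the local patch is in balance.
T = [9.89×10⁴ × 0.67 / 5.67×10⁻⁸]^(1/4) = (1.17×10¹²)^(1/4) = 1040 K.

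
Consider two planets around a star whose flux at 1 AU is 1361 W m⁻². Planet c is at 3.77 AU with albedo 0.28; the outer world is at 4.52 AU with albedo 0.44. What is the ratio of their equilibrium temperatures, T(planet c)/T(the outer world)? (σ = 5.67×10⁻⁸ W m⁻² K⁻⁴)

T_eq = [S₀(1−A)/(4σd²)]^(1/4), so T ∝ (1−A)^(1/4) / √d.
T₁ = [1361×0.72/(4×5.67×10⁻⁸×3.77²)]^(1/4) = 132.04 K.
T₂ = [1361×0.56/(4×5.67×10⁻⁸×4.52²)]^(1/4) = 113.25 K.

T₁/T₂ ≈ 1.166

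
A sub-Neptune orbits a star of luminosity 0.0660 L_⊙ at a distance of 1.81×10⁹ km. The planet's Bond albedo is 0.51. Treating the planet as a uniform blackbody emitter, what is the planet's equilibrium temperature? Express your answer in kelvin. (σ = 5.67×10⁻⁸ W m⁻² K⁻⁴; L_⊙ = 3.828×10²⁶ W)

d = 1.81×10⁹ km = 1.81×10¹² m.
L = 0.0660 × 3.828×10²⁶ = 2.53×10²⁵ W.
Flux: S = L/(4πd²) = 2.53×10²⁵/(4π×(1.81×10¹²)²) = 0.614 W m⁻².
Energy balance: absorbed = emitted ⇒ πR²·S(1−A) = 4πR²·σT_eq⁴, so T_eq⁴ = S(1−A)/(4σ).
T_eq = [0.614 × 0.49 / (4 × 5.67×10⁻⁸)]^(1/4) = (1.33×10⁶)^(1/4) = 33.9 K.

T_eq ≈ 33.9 K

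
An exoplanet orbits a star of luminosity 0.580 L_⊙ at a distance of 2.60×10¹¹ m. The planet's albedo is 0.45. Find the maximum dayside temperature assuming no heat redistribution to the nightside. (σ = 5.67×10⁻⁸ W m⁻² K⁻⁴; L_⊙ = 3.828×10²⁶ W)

T_ss ≈ 224 K

L = 0.580 × 3.828×10²⁶ = 2.22×10²⁶ W.
Flux: S = L/(4πd²) = 2.22×10²⁶/(4π×(2.60×10¹¹)²) = 261 W m⁻².
With no redistribution each surface element balances locally: S(1−A) = σT⁴.
T = [261 × 0.55 / 5.67×10⁻⁸]^(1/4) = (2.54×10⁹)^(1/4) = 224 K.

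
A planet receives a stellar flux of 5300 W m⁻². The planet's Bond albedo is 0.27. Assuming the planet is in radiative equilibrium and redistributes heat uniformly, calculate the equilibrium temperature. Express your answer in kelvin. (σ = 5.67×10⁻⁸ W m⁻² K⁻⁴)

Energy balance: absorbed = emitted ⇒ πR²·S(1−A) = 4πR²·σT_eq⁴, so T_eq⁴ = S(1−A)/(4σ).
T_eq = [5300 × 0.73 / (4 × 5.67×10⁻⁸)]^(1/4) = (1.71×10¹⁰)^(1/4) = 361 K.

T_eq ≈ 361 K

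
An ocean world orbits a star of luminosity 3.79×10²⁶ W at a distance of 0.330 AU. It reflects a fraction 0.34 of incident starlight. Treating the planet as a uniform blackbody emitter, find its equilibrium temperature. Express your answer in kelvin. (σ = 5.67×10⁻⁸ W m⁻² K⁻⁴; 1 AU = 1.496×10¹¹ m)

d = 0.330 AU = 4.94×10¹⁰ m.
Flux: S = L/(4πd²) = 3.79×10²⁶/(4π×(4.94×10¹⁰)²) = 1.24×10⁴ W m⁻².
Energy balance: absorbed = emitted ⇒ πR²·S(1−A) = 4πR²·σT_eq⁴, so T_eq⁴ = S(1−A)/(4σ).
T_eq = [1.24×10⁴ × 0.66 / (4 × 5.67×10⁻⁸)]^(1/4) = (3.60×10¹⁰)^(1/4) = 436 K.

T_eq ≈ 436 K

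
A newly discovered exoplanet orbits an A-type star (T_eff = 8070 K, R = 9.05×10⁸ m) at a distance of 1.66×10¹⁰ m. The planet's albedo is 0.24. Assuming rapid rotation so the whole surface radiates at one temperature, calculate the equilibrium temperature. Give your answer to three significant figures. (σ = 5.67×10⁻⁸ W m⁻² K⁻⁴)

T_eq ≈ 1240 K

L = 4πR_⋆²σT_⋆⁴ = 4π(9.05×10⁸)² × 5.67×10⁻⁸ × (8070)⁴ = 2.48×10²⁷ W.
S = L/(4πd²) = 7.15×10⁵ W m⁻².
Energy balance: absorbed = emitted ⇒ πR²·S(1−A) = 4πR²·σT_eq⁴, so T_eq⁴ = S(1−A)/(4σ).
T_eq = [7.15×10⁵ × 0.76 / (4 × 5.67×10⁻⁸)]^(1/4) = (2.40×10¹²)^(1/4) = 1240 K.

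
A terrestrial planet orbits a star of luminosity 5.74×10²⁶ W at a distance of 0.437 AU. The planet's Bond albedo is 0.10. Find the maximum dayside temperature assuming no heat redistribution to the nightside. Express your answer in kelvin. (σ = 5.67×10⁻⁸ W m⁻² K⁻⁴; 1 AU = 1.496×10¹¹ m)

d = 0.437 AU = 6.54×10¹⁰ m.
Flux: S = L/(4πd²) = 5.74×10²⁶/(4π×(6.54×10¹⁰)²) = 1.07×10⁴ W m⁻².
With no redistribution each surface element balances locally: S(1−A) = σT⁴.
T = [1.07×10⁴ × 0.90 / 5.67×10⁻⁸]^(1/4) = (1.70×10¹¹)^(1/4) = 642 K.

T_ss ≈ 642 K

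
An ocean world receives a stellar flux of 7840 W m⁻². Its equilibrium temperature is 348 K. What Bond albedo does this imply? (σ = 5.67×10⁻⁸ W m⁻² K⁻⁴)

From T_eq⁴ = S(1−A)/(4σ): 1−A = 4σT_eq⁴/S.
1−A = 4 × 5.67×10⁻⁸ × (348)⁴ / 7840 = 0.424.

A ≈ 0.58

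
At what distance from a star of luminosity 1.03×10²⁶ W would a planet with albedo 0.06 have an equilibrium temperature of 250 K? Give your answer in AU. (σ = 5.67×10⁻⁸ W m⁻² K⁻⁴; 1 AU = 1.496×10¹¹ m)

d ≈ 0.623 AU

From T_eq⁴ = L(1−A)/(16πσd²): d = √[L(1−A)/(16πσT_eq⁴)].
d = √[1.03×10²⁶ × 0.94 / (16π × 5.67×10⁻⁸ × (250)⁴)] = 9.33×10¹⁰ m = 0.623 AU.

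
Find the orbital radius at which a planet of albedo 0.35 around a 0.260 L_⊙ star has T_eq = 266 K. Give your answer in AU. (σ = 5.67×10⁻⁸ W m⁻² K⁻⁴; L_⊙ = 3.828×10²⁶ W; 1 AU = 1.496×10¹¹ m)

d ≈ 0.450 AU

L = 0.260 × 3.828×10²⁶ = 9.95×10²⁵ W.
From T_eq⁴ = L(1−A)/(16πσd²): d = √[L(1−A)/(16πσT_eq⁴)].
d = √[9.95×10²⁵ × 0.65 / (16π × 5.67×10⁻⁸ × (266)⁴)] = 6.73×10¹⁰ m = 0.450 AU.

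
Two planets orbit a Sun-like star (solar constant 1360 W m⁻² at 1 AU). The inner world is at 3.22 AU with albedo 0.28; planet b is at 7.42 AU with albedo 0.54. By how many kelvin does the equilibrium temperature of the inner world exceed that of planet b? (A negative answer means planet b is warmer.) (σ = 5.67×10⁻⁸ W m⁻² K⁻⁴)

ΔT ≈ 58.7 K

T_eq = [S₀(1−A)/(4σd²)]^(1/4), so T ∝ (1−A)^(1/4) / √d.
T₁ = [1360×0.72/(4×5.67×10⁻⁸×3.22²)]^(1/4) = 142.85 K.
T₂ = [1360×0.46/(4×5.67×10⁻⁸×7.42²)]^(1/4) = 84.13 K.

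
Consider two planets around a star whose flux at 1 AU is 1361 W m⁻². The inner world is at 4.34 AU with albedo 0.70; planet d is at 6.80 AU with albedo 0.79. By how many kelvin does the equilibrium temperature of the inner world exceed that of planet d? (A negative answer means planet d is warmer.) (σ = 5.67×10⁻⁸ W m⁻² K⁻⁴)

ΔT ≈ 26.6 K

T_eq = [S₀(1−A)/(4σd²)]^(1/4), so T ∝ (1−A)^(1/4) / √d.
T₁ = [1361×0.30/(4×5.67×10⁻⁸×4.34²)]^(1/4) = 98.88 K.
T₂ = [1361×0.21/(4×5.67×10⁻⁸×6.80²)]^(1/4) = 72.25 K.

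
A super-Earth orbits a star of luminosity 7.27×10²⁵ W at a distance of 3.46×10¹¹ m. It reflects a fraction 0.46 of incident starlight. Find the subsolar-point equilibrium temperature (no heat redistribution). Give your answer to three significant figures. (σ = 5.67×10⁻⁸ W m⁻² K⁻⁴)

T_ss ≈ 146 K

Flux: S = L/(4πd²) = 7.27×10²⁵/(4π×(3.46×10¹¹)²) = 48.3 W m⁻².
At the subsolar point the surface absorbs S(1−A) and emits σT⁴ per unit area — no factor of 4, since only the local patch is in balance.
T = [48.3 × 0.54 / 5.67×10⁻⁸]^(1/4) = (4.60×10⁸)^(1/4) = 146 K.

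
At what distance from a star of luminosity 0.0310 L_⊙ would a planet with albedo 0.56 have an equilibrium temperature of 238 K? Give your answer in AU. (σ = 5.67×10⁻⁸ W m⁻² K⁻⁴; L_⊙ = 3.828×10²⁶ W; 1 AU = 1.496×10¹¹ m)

L = 0.0310 × 3.828×10²⁶ = 1.19×10²⁵ W.
From T_eq⁴ = L(1−A)/(16πσd²): d = √[L(1−A)/(16πσT_eq⁴)].
d = √[1.19×10²⁵ × 0.44 / (16π × 5.67×10⁻⁸ × (238)⁴)] = 2.39×10¹⁰ m = 0.160 AU.

d ≈ 0.160 AU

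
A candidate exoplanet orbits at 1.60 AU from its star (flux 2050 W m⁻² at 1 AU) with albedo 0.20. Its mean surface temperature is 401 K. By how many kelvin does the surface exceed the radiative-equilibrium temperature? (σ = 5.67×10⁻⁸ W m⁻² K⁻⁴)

S = 2050/1.60² = 800.8 W m⁻².
T_eq = [S(1−A)/(4σ)]^(1/4) = [800.8×0.80/(4×5.67×10⁻⁸)]^(1/4) = 230.5 K.
ΔT = T_surf − T_eq = 401 − 230.5.

ΔT ≈ 170.5 K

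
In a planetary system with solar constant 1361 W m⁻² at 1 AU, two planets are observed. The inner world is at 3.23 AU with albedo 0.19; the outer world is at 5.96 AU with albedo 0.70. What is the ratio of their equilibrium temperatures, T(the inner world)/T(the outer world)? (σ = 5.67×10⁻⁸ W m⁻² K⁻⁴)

T_eq = [S₀(1−A)/(4σd²)]^(1/4), so T ∝ (1−A)^(1/4) / √d.
T₁ = [1361×0.81/(4×5.67×10⁻⁸×3.23²)]^(1/4) = 146.92 K.
T₂ = [1361×0.30/(4×5.67×10⁻⁸×5.96²)]^(1/4) = 84.37 K.

T₁/T₂ ≈ 1.741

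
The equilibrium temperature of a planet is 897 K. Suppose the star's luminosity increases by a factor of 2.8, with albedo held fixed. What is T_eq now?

T_eq ≈ 1160 K

T_eq ∝ L^(1/4) · d^(−1/2).
T′ = 897 × 2.8^(1/4) = 1160 K.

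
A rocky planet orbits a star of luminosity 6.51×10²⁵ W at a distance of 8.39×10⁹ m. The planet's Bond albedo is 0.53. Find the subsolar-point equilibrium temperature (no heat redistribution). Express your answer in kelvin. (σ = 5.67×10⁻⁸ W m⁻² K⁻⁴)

Flux: S = L/(4πd²) = 6.51×10²⁵/(4π×(8.39×10⁹)²) = 7.36×10⁴ W m⁻².
At the subsolar point the surface absorbs S(1−A) and emits σT⁴ per unit area — no factor of 4, since only the local patch is in balance.
T = [7.36×10⁴ × 0.47 / 5.67×10⁻⁸]^(1/4) = (6.10×10¹¹)^(1/4) = 884 K.

T_ss ≈ 884 K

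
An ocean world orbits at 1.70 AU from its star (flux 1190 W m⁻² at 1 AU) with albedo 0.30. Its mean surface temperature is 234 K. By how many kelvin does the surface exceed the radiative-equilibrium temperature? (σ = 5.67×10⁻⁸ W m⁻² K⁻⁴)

S = 1190/1.70² = 411.8 W m⁻².
T_eq = [S(1−A)/(4σ)]^(1/4) = [411.8×0.70/(4×5.67×10⁻⁸)]^(1/4) = 188.8 K.
ΔT = T_surf − T_eq = 234 − 188.8.

ΔT ≈ 45.2 K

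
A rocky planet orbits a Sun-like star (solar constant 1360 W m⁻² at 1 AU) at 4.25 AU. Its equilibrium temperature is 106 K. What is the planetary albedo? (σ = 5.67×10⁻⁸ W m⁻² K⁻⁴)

A ≈ 0.62

Flux at 4.25 AU: S = 1360/4.25² = 75.3 W m⁻².
From T_eq⁴ = S(1−A)/(4σ): 1−A = 4σT_eq⁴/S.
1−A = 4 × 5.67×10⁻⁸ × (106)⁴ / 75.3 = 0.380.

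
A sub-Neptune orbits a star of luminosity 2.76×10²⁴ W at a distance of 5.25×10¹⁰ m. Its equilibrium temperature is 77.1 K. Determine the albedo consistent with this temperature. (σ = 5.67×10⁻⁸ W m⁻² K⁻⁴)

A ≈ 0.90

Flux: S = L/(4πd²) = 2.76×10²⁴/(4π×(5.25×10¹⁰)²) = 79.7 W m⁻².
From T_eq⁴ = S(1−A)/(4σ): 1−A = 4σT_eq⁴/S.
1−A = 4 × 5.67×10⁻⁸ × (77.1)⁴ / 79.7 = 0.101.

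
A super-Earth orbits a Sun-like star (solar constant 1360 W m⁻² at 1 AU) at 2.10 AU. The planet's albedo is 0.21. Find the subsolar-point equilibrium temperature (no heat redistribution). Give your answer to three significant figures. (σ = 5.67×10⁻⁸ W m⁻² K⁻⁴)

T_ss ≈ 256 K

Flux at 2.10 AU: S = 1360/2.10² = 308 W m⁻².
At the subsolar point the surface absorbs S(1−A) and emits σT⁴ per unit area — no factor of 4, since only the local patch is in balance.
T = [308 × 0.79 / 5.67×10⁻⁸]^(1/4) = (4.30×10⁹)^(1/4) = 256 K.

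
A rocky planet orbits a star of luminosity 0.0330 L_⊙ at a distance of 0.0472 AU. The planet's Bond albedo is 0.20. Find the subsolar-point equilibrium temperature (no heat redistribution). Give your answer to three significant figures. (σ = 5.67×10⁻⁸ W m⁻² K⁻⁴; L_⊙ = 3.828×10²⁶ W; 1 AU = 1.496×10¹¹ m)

T_ss ≈ 730 K

d = 0.0472 AU = 7.06×10⁹ m.
L = 0.0330 × 3.828×10²⁶ = 1.26×10²⁵ W.
Flux: S = L/(4πd²) = 1.26×10²⁵/(4π×(7.06×10⁹)²) = 2.02×10⁴ W m⁻².
At the subsolar point the surface absorbs S(1−A) and emits σT⁴ per unit area — no factor of 4, since only the local patch is in balance.
T = [2.02×10⁴ × 0.80 / 5.67×10⁻⁸]^(1/4) = (2.84×10¹¹)^(1/4) = 730 K.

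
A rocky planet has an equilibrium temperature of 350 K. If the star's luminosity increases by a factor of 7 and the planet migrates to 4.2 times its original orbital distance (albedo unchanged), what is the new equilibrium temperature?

T_eq ∝ L^(1/4) · d^(−1/2).
T′ = 350 × 7^(1/4) / 4.2^(1/2) = 278 K.

T_eq ≈ 278 K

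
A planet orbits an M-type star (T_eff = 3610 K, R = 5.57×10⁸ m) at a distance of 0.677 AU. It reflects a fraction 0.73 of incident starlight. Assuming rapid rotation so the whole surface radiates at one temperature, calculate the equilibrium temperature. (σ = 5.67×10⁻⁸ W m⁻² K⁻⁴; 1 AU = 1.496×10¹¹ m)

d = 0.677 AU = 1.01×10¹¹ m.
L = 4πR_⋆²σT_⋆⁴ = 4π(5.57×10⁸)² × 5.67×10⁻⁸ × (3610)⁴ = 3.75×10²⁵ W.
S = L/(4πd²) = 291 W m⁻².
Energy balance: absorbed = emitted ⇒ πR²·S(1−A) = 4πR²·σT_eq⁴, so T_eq⁴ = S(1−A)/(4σ).
T_eq = [291 × 0.27 / (4 × 5.67×10⁻⁸)]^(1/4) = (3.47×10⁸)^(1/4) = 136 K.

T_eq ≈ 136 K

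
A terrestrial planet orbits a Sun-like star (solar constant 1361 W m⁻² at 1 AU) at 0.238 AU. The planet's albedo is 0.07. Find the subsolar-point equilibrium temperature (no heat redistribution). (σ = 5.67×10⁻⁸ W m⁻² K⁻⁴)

Flux at 0.238 AU: S = 1361/0.238² = 2.40×10⁴ W m⁻².
At the subsolar point the surface absorbs S(1−A) and emits σT⁴ per unit area — no factor of 4, since only the local patch is in balance.
T = [2.40×10⁴ × 0.93 / 5.67×10⁻⁸]^(1/4) = (3.94×10¹¹)^(1/4) = 792 K.

T_ss ≈ 792 K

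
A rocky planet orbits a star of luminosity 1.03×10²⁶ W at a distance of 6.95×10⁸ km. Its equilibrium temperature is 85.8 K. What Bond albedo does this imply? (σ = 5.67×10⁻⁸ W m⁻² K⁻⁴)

d = 6.95×10⁸ km = 6.95×10¹¹ m.
Flux: S = L/(4πd²) = 1.03×10²⁶/(4π×(6.95×10¹¹)²) = 17.0 W m⁻².
From T_eq⁴ = S(1−A)/(4σ): 1−A = 4σT_eq⁴/S.
1−A = 4 × 5.67×10⁻⁸ × (85.8)⁴ / 17.0 = 0.724.

A ≈ 0.28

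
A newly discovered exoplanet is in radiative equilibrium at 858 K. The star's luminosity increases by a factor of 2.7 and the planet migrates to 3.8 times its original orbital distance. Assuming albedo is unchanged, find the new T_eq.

T_eq ≈ 564 K

T_eq ∝ L^(1/4) · d^(−1/2).
T′ = 858 × 2.7^(1/4) / 3.8^(1/2) = 564 K.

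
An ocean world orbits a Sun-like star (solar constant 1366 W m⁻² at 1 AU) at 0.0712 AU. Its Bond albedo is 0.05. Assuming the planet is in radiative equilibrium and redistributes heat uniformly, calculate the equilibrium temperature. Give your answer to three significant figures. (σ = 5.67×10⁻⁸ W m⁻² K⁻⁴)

T_eq ≈ 1030 K

Flux at 0.0712 AU: S = 1366/0.0712² = 2.69×10⁵ W m⁻².
Energy balance: absorbed = emitted ⇒ πR²·S(1−A) = 4πR²·σT_eq⁴, so T_eq⁴ = S(1−A)/(4σ).
T_eq = [2.69×10⁵ × 0.95 / (4 × 5.67×10⁻⁸)]^(1/4) = (1.13×10¹²)^(1/4) = 1030 K.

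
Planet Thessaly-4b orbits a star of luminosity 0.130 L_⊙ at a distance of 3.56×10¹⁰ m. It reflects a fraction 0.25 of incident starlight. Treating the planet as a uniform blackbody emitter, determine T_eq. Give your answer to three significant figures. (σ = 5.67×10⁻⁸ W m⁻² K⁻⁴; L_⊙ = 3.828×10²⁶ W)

T_eq ≈ 319 K

L = 0.130 × 3.828×10²⁶ = 4.98×10²⁵ W.
Flux: S = L/(4πd²) = 4.98×10²⁵/(4π×(3.56×10¹⁰)²) = 3120 W m⁻².
Energy balance: absorbed = emitted ⇒ πR²·S(1−A) = 4πR²·σT_eq⁴, so T_eq⁴ = S(1−A)/(4σ).
T_eq = [3120 × 0.75 / (4 × 5.67×10⁻⁸)]^(1/4) = (1.03×10¹⁰)^(1/4) = 319 K.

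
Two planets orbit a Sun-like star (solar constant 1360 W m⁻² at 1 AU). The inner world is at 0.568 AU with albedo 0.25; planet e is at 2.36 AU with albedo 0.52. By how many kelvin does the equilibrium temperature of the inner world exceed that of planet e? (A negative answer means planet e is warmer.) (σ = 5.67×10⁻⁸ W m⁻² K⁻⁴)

ΔT ≈ 192.8 K

T_eq = [S₀(1−A)/(4σd²)]^(1/4), so T ∝ (1−A)^(1/4) / √d.
T₁ = [1360×0.75/(4×5.67×10⁻⁸×0.568²)]^(1/4) = 343.61 K.
T₂ = [1360×0.48/(4×5.67×10⁻⁸×2.36²)]^(1/4) = 150.77 K.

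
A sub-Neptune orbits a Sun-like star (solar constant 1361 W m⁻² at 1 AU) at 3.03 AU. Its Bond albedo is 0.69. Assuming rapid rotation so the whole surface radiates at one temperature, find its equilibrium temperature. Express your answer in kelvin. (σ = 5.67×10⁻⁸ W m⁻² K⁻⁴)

T_eq ≈ 119 K

Flux at 3.03 AU: S = 1361/3.03² = 148 W m⁻².
Energy balance: absorbed = emitted ⇒ πR²·S(1−A) = 4πR²·σT_eq⁴, so T_eq⁴ = S(1−A)/(4σ).
T_eq = [148 × 0.31 / (4 × 5.67×10⁻⁸)]^(1/4) = (2.03×10⁸)^(1/4) = 119 K.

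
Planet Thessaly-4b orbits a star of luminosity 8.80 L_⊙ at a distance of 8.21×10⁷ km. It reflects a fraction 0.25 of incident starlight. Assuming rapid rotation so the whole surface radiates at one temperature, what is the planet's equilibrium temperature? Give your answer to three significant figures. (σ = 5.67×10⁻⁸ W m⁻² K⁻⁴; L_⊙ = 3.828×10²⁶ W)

T_eq ≈ 602 K

d = 8.21×10⁷ km = 8.21×10¹⁰ m.
L = 8.80 × 3.828×10²⁶ = 3.37×10²⁷ W.
Flux: S = L/(4πd²) = 3.37×10²⁷/(4π×(8.21×10¹⁰)²) = 3.98×10⁴ W m⁻².
Energy balance: absorbed = emitted ⇒ πR²·S(1−A) = 4πR²·σT_eq⁴, so T_eq⁴ = S(1−A)/(4σ).
T_eq = [3.98×10⁴ × 0.75 / (4 × 5.67×10⁻⁸)]^(1/4) = (1.32×10¹¹)^(1/4) = 602 K.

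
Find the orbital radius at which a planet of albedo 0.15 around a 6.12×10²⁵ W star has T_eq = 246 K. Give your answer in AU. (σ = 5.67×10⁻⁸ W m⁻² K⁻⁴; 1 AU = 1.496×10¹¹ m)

From T_eq⁴ = L(1−A)/(16πσd²): d = √[L(1−A)/(16πσT_eq⁴)].
d = √[6.12×10²⁵ × 0.85 / (16π × 5.67×10⁻⁸ × (246)⁴)] = 7.06×10¹⁰ m = 0.472 AU.

d ≈ 0.472 AU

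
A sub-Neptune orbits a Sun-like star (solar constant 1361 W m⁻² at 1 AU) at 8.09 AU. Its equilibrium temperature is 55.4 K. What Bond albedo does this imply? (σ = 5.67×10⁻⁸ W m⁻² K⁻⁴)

Flux at 8.09 AU: S = 1361/8.09² = 20.8 W m⁻².
From T_eq⁴ = S(1−A)/(4σ): 1−A = 4σT_eq⁴/S.
1−A = 4 × 5.67×10⁻⁸ × (55.4)⁴ / 20.8 = 0.103.

A ≈ 0.90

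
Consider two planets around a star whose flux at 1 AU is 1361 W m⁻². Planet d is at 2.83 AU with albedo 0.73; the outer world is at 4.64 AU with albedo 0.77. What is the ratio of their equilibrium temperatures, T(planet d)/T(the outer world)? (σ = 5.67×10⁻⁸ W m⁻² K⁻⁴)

T_eq = [S₀(1−A)/(4σd²)]^(1/4), so T ∝ (1−A)^(1/4) / √d.
T₁ = [1361×0.27/(4×5.67×10⁻⁸×2.83²)]^(1/4) = 119.26 K.
T₂ = [1361×0.23/(4×5.67×10⁻⁸×4.64²)]^(1/4) = 89.48 K.

T₁/T₂ ≈ 1.333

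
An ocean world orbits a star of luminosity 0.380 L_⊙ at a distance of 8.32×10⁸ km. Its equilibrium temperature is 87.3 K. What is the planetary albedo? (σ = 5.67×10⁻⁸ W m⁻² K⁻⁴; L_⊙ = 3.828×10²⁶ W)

d = 8.32×10⁸ km = 8.32×10¹¹ m.
L = 0.380 × 3.828×10²⁶ = 1.45×10²⁶ W.
Flux: S = L/(4πd²) = 1.45×10²⁶/(4π×(8.32×10¹¹)²) = 16.7 W m⁻².
From T_eq⁴ = S(1−A)/(4σ): 1−A = 4σT_eq⁴/S.
1−A = 4 × 5.67×10⁻⁸ × (87.3)⁴ / 16.7 = 0.788.

A ≈ 0.21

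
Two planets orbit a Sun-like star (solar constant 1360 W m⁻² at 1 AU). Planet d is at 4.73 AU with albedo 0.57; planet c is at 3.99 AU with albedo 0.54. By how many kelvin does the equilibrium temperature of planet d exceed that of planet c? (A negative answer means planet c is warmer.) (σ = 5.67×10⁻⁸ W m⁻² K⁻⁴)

T_eq = [S₀(1−A)/(4σd²)]^(1/4), so T ∝ (1−A)^(1/4) / √d.
T₁ = [1360×0.43/(4×5.67×10⁻⁸×4.73²)]^(1/4) = 103.61 K.
T₂ = [1360×0.46/(4×5.67×10⁻⁸×3.99²)]^(1/4) = 114.73 K.

ΔT ≈ -11.1 K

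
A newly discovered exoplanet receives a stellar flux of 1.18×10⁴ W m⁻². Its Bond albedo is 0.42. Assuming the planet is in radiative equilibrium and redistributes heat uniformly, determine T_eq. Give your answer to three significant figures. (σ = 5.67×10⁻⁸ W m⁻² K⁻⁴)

Energy balance: absorbed = emitted ⇒ πR²·S(1−A) = 4πR²·σT_eq⁴, so T_eq⁴ = S(1−A)/(4σ).
T_eq = [1.18×10⁴ × 0.58 / (4 × 5.67×10⁻⁸)]^(1/4) = (3.02×10¹⁰)^(1/4) = 417 K.

T_eq ≈ 417 K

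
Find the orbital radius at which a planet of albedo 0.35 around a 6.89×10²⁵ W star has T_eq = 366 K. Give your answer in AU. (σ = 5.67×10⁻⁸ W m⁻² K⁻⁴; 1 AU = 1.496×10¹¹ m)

d ≈ 0.198 AU

From T_eq⁴ = L(1−A)/(16πσd²): d = √[L(1−A)/(16πσT_eq⁴)].
d = √[6.89×10²⁵ × 0.65 / (16π × 5.67×10⁻⁸ × (366)⁴)] = 2.96×10¹⁰ m = 0.198 AU.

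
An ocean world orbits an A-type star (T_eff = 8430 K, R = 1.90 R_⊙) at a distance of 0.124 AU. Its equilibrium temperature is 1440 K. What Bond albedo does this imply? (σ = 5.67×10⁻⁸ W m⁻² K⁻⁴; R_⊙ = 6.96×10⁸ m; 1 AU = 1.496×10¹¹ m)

A ≈ 0.33

R_⋆ = 1.90 × 6.96×10⁸ = 1.32×10⁹ m.
d = 0.124 AU = 1.86×10¹⁰ m.
L = 4πR_⋆²σT_⋆⁴ = 4π(1.32×10⁹)² × 5.67×10⁻⁸ × (8430)⁴ = 6.29×10²⁷ W.
S = L/(4πd²) = 1.46×10⁶ W m⁻².
From T_eq⁴ = S(1−A)/(4σ): 1−A = 4σT_eq⁴/S.
1−A = 4 × 5.67×10⁻⁸ × (1440)⁴ / 1.46×10⁶ = 0.670.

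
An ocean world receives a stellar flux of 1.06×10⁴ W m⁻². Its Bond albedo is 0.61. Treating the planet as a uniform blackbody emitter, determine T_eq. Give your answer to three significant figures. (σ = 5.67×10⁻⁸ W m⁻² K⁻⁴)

Energy balance: absorbed = emitted ⇒ πR²·S(1−A) = 4πR²·σT_eq⁴, so T_eq⁴ = S(1−A)/(4σ).
T_eq = [1.06×10⁴ × 0.39 / (4 × 5.67×10⁻⁸)]^(1/4) = (1.82×10¹⁰)^(1/4) = 367 K.

T_eq ≈ 367 K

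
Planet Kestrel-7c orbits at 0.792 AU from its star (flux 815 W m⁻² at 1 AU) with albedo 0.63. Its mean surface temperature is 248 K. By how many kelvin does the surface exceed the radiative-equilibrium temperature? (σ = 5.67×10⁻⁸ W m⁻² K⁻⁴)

ΔT ≈ 33.4 K

S = 815/0.792² = 1299 W m⁻².
T_eq = [S(1−A)/(4σ)]^(1/4) = [1299×0.37/(4×5.67×10⁻⁸)]^(1/4) = 214.6 K.
ΔT = T_surf − T_eq = 248 − 214.6.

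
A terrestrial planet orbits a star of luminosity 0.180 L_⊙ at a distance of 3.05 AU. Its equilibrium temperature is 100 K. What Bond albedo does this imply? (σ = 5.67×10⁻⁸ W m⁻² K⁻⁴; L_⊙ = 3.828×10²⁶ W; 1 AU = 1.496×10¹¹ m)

d = 3.05 AU = 4.56×10¹¹ m.
L = 0.180 × 3.828×10²⁶ = 6.89×10²⁵ W.
Flux: S = L/(4πd²) = 6.89×10²⁵/(4π×(4.56×10¹¹)²) = 26.3 W m⁻².
From T_eq⁴ = S(1−A)/(4σ): 1−A = 4σT_eq⁴/S.
1−A = 4 × 5.67×10⁻⁸ × (100)⁴ / 26.3 = 0.861.

A ≈ 0.14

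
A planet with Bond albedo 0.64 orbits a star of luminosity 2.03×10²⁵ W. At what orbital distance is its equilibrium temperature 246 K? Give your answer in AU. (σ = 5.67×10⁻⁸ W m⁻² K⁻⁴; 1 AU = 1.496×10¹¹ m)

From T_eq⁴ = L(1−A)/(16πσd²): d = √[L(1−A)/(16πσT_eq⁴)].
d = √[2.03×10²⁵ × 0.36 / (16π × 5.67×10⁻⁸ × (246)⁴)] = 2.65×10¹⁰ m = 0.177 AU.

d ≈ 0.177 AU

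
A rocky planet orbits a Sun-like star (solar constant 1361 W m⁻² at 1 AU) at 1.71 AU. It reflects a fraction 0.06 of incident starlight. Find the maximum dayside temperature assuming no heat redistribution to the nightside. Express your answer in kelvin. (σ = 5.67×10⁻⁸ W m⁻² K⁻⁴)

T_ss ≈ 296 K

Flux at 1.71 AU: S = 1361/1.71² = 465 W m⁻².
With no redistribution each surface element balances locally: S(1−A) = σT⁴.
T = [465 × 0.94 / 5.67×10⁻⁸]^(1/4) = (7.72×10⁹)^(1/4) = 296 K.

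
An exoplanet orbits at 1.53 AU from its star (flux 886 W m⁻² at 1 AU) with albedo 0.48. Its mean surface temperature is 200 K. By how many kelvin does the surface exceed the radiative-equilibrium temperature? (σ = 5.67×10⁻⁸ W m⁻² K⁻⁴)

ΔT ≈ 28.4 K

S = 886/1.53² = 378.5 W m⁻².
T_eq = [S(1−A)/(4σ)]^(1/4) = [378.5×0.52/(4×5.67×10⁻⁸)]^(1/4) = 171.6 K.
ΔT = T_surf − T_eq = 200 − 171.6.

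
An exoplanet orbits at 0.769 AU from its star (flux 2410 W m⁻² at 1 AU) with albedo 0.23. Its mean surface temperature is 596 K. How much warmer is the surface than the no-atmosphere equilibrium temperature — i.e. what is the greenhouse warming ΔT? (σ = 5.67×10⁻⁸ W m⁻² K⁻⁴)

ΔT ≈ 253.0 K

S = 2410/0.769² = 4075 W m⁻².
T_eq = [S(1−A)/(4σ)]^(1/4) = [4075×0.77/(4×5.67×10⁻⁸)]^(1/4) = 343.0 K.
ΔT = T_surf − T_eq = 596 − 343.0.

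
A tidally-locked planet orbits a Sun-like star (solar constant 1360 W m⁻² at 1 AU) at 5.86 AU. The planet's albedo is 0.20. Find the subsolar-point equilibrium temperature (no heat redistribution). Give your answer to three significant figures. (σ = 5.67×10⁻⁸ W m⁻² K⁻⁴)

T_ss ≈ 154 K

Flux at 5.86 AU: S = 1360/5.86² = 39.6 W m⁻².
At the subsolar point the surface absorbs S(1−A) and emits σT⁴ per unit area — no factor of 4, since only the local patch is in balance.
T = [39.6 × 0.80 / 5.67×10⁻⁸]^(1/4) = (5.59×10⁸)^(1/4) = 154 K.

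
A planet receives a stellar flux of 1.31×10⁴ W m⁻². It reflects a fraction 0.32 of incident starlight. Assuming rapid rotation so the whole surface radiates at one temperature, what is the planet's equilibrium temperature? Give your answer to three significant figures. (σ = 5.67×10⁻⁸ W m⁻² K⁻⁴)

Energy balance: absorbed = emitted ⇒ πR²·S(1−A) = 4πR²·σT_eq⁴, so T_eq⁴ = S(1−A)/(4σ).
T_eq = [1.31×10⁴ × 0.68 / (4 × 5.67×10⁻⁸)]^(1/4) = (3.93×10¹⁰)^(1/4) = 445 K.

T_eq ≈ 445 K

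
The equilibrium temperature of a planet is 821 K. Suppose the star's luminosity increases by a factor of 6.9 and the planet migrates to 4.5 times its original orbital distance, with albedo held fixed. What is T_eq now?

T_eq ∝ L^(1/4) · d^(−1/2).
T′ = 821 × 6.9^(1/4) / 4.5^(1/2) = 627 K.

T_eq ≈ 627 K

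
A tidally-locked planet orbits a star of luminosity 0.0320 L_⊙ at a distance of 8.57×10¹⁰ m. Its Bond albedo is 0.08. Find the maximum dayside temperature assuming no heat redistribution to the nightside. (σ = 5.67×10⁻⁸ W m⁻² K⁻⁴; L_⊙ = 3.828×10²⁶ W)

T_ss ≈ 215 K

L = 0.0320 × 3.828×10²⁶ = 1.22×10²⁵ W.
Flux: S = L/(4πd²) = 1.22×10²⁵/(4π×(8.57×10¹⁰)²) = 133 W m⁻².
With no redistribution each surface element balances locally: S(1−A) = σT⁴.
T = [133 × 0.92 / 5.67×10⁻⁸]^(1/4) = (2.15×10⁹)^(1/4) = 215 K.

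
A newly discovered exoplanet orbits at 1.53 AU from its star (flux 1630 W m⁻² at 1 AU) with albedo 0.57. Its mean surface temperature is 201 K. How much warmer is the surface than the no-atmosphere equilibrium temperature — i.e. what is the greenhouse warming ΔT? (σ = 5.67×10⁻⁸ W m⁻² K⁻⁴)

ΔT ≈ 10.4 K

S = 1630/1.53² = 696.3 W m⁻².
T_eq = [S(1−A)/(4σ)]^(1/4) = [696.3×0.43/(4×5.67×10⁻⁸)]^(1/4) = 190.6 K.
ΔT = T_surf − T_eq = 201 − 190.6.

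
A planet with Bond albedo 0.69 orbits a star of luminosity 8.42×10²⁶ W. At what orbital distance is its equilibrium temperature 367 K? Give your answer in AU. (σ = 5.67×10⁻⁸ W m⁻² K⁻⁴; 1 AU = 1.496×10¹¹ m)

d ≈ 0.475 AU

From T_eq⁴ = L(1−A)/(16πσd²): d = √[L(1−A)/(16πσT_eq⁴)].
d = √[8.42×10²⁶ × 0.31 / (16π × 5.67×10⁻⁸ × (367)⁴)] = 7.11×10¹⁰ m = 0.475 AU.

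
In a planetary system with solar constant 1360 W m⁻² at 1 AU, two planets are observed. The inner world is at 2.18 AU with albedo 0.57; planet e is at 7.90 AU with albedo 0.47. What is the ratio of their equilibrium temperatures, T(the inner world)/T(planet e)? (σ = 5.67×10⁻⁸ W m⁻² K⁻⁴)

T_eq = [S₀(1−A)/(4σd²)]^(1/4), so T ∝ (1−A)^(1/4) / √d.
T₁ = [1360×0.43/(4×5.67×10⁻⁸×2.18²)]^(1/4) = 152.62 K.
T₂ = [1360×0.53/(4×5.67×10⁻⁸×7.90²)]^(1/4) = 84.48 K.

T₁/T₂ ≈ 1.807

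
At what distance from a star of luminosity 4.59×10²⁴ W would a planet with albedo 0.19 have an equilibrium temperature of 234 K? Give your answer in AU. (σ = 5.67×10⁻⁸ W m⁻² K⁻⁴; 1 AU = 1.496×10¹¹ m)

From T_eq⁴ = L(1−A)/(16πσd²): d = √[L(1−A)/(16πσT_eq⁴)].
d = √[4.59×10²⁴ × 0.81 / (16π × 5.67×10⁻⁸ × (234)⁴)] = 2.09×10¹⁰ m = 0.139 AU.

d ≈ 0.139 AU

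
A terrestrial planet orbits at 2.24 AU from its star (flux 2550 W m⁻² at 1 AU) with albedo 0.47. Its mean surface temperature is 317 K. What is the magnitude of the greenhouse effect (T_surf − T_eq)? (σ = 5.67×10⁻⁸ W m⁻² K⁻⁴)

ΔT ≈ 131.4 K

S = 2550/2.24² = 508.2 W m⁻².
T_eq = [S(1−A)/(4σ)]^(1/4) = [508.2×0.53/(4×5.67×10⁻⁸)]^(1/4) = 185.6 K.
ΔT = T_surf − T_eq = 317 − 185.6.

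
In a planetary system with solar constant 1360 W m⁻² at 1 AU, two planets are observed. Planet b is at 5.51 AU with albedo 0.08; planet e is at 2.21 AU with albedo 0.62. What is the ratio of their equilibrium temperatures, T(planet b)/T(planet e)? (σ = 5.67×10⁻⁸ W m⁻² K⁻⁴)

T₁/T₂ ≈ 0.790

T_eq = [S₀(1−A)/(4σd²)]^(1/4), so T ∝ (1−A)^(1/4) / √d.
T₁ = [1360×0.92/(4×5.67×10⁻⁸×5.51²)]^(1/4) = 116.10 K.
T₂ = [1360×0.38/(4×5.67×10⁻⁸×2.21²)]^(1/4) = 146.97 K.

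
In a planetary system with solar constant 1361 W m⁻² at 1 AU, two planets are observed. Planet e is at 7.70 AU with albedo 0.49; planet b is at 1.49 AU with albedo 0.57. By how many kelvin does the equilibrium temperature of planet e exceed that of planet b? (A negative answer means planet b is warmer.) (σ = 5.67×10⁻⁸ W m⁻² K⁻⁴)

ΔT ≈ -99.9 K

T_eq = [S₀(1−A)/(4σd²)]^(1/4), so T ∝ (1−A)^(1/4) / √d.
T₁ = [1361×0.51/(4×5.67×10⁻⁸×7.70²)]^(1/4) = 84.76 K.
T₂ = [1361×0.43/(4×5.67×10⁻⁸×1.49²)]^(1/4) = 184.64 K.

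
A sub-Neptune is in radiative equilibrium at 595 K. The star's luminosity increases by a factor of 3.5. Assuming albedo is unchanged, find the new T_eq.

T_eq ≈ 814 K

T_eq ∝ L^(1/4) · d^(−1/2).
T′ = 595 × 3.5^(1/4) = 814 K.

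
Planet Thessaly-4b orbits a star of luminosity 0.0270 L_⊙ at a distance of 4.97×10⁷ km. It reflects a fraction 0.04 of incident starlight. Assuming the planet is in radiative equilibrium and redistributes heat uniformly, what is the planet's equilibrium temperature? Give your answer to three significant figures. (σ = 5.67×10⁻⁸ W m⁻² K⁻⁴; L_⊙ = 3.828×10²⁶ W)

d = 4.97×10⁷ km = 4.97×10¹⁰ m.
L = 0.0270 × 3.828×10²⁶ = 1.03×10²⁵ W.
Flux: S = L/(4πd²) = 1.03×10²⁵/(4π×(4.97×10¹⁰)²) = 333 W m⁻².
Energy balance: absorbed = emitted ⇒ πR²·S(1−A) = 4πR²·σT_eq⁴, so T_eq⁴ = S(1−A)/(4σ).
T_eq = [333 × 0.96 / (4 × 5.67×10⁻⁸)]^(1/4) = (1.41×10⁹)^(1/4) = 194 K.

T_eq ≈ 194 K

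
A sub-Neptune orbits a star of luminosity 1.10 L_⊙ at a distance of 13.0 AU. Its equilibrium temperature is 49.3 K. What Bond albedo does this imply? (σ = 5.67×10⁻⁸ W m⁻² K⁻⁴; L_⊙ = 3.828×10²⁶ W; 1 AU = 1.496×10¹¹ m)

A ≈ 0.85

d = 13.0 AU = 1.94×10¹² m.
L = 1.10 × 3.828×10²⁶ = 4.21×10²⁶ W.
Flux: S = L/(4πd²) = 4.21×10²⁶/(4π×(1.94×10¹²)²) = 8.86 W m⁻².
From T_eq⁴ = S(1−A)/(4σ): 1−A = 4σT_eq⁴/S.
1−A = 4 × 5.67×10⁻⁸ × (49.3)⁴ / 8.86 = 0.151.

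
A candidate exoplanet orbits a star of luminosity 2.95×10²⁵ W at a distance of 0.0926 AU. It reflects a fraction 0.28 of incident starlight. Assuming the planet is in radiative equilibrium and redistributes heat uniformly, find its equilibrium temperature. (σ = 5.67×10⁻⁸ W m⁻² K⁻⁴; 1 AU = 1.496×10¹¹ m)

T_eq ≈ 444 K

d = 0.0926 AU = 1.39×10¹⁰ m.
Flux: S = L/(4πd²) = 2.95×10²⁵/(4π×(1.39×10¹⁰)²) = 1.22×10⁴ W m⁻².
Energy balance: absorbed = emitted ⇒ πR²·S(1−A) = 4πR²·σT_eq⁴, so T_eq⁴ = S(1−A)/(4σ).
T_eq = [1.22×10⁴ × 0.72 / (4 × 5.67×10⁻⁸)]^(1/4) = (3.88×10¹⁰)^(1/4) = 444 K.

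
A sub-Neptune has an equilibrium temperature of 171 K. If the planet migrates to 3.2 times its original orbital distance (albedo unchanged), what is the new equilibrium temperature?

T_eq ≈ 95.6 K

T_eq ∝ L^(1/4) · d^(−1/2).
T′ = 171 / 3.2^(1/2) = 95.6 K.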